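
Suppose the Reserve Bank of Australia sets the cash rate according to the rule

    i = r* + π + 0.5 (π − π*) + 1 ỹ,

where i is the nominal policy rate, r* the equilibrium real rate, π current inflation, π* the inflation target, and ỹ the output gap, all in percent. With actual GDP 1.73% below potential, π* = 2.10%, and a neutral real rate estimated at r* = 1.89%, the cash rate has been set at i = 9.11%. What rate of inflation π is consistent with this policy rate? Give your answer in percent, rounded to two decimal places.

6.67%

Output 1.73% below potential → ỹ = -1.73.
Collecting π: i = r* + (1 + 0.5) π − 0.5 π* + 1 ỹ
1.5 π = 9.11 − 1.89 + 0.5 × 2.10 − 1 × (-1.73) = 10
π = 10 / 1.5 = 6.67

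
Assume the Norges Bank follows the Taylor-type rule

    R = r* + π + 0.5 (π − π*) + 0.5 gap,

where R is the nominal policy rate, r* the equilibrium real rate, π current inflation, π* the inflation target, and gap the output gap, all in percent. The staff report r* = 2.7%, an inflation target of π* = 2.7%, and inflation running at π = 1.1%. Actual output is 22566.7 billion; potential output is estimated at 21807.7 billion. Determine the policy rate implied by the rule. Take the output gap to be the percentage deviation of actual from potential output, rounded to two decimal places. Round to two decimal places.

4.74%

Output gap = 100 × (22566.7 − 21807.7) / 21807.7 = 3.48%.
R = 2.70 + 1.10 + 0.5 × (1.10 − 2.70) + 0.5 × 3.48
   = 2.70 + 1.1 − 0.8 + 1.74 = 4.74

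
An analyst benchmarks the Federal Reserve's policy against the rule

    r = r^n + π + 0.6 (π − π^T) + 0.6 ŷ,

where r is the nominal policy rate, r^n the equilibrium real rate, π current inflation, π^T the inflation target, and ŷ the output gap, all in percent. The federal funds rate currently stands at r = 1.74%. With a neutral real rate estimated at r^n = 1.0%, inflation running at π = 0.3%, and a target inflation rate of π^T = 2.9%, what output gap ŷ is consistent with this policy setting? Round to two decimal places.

0.6 ŷ = 1.74 − 1.0 − 0.3 − 0.6 × (0.3 − 2.9) = 2
ŷ = 2 / 0.6 = 3.33

3.33%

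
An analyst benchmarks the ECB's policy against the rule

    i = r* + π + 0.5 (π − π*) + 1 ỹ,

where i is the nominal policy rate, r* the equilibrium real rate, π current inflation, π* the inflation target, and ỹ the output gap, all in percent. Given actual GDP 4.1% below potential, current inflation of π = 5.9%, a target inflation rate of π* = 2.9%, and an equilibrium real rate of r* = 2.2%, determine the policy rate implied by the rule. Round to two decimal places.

5.50%

Output 4.1% below potential → ỹ = -4.1.
i = 2.2 + 5.9 + 0.5 × (5.9 − 2.9) + 1 × (-4.1)
   = 2.2 + 5.9 + 1.5 − 4.1 = 5.50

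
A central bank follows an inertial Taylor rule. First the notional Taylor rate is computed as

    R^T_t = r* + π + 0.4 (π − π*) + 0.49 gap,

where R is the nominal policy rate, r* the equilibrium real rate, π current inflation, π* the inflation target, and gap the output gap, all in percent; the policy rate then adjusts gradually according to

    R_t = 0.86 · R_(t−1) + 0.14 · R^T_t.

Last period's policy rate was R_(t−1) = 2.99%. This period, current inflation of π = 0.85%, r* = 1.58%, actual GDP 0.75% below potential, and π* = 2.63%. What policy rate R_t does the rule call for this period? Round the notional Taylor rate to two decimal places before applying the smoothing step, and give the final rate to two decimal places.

Output 0.75% below potential → gap = -0.75.
R^T_t = 1.58 + 0.85 + 0.4 × (0.85 − 2.63) + 0.49 × (-0.75)
   = 1.58 + 0.85 − 0.712 − 0.3675 = 1.35
R_t = 0.86 × 2.99 + 0.14 × 1.35 = 2.5714 + 0.189 = 2.76

2.76%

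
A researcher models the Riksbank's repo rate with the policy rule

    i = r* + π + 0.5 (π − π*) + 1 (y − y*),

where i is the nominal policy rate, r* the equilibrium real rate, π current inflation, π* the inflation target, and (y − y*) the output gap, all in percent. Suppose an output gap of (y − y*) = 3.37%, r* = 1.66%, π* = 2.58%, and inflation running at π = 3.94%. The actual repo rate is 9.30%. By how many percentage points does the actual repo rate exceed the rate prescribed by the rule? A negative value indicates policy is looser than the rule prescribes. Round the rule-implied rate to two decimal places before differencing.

-0.35 pp

i = 1.66 + 3.94 + 0.5 × (3.94 − 2.58) + 1 × 3.37
   = 1.66 + 3.94 + 0.68 + 3.37 = 9.65
Deviation = 9.30 − 9.65 = -0.35 pp.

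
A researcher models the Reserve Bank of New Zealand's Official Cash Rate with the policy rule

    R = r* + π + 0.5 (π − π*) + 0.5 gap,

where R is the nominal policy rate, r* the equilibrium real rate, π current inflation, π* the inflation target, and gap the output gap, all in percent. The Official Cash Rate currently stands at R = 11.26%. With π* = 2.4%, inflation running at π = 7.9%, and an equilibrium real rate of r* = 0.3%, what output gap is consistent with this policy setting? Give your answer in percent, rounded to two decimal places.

0.62%

0.5 gap = 11.26 − 0.3 − 7.9 − 0.5 × (7.9 − 2.4) = 0.31
gap = 0.31 / 0.5 = 0.62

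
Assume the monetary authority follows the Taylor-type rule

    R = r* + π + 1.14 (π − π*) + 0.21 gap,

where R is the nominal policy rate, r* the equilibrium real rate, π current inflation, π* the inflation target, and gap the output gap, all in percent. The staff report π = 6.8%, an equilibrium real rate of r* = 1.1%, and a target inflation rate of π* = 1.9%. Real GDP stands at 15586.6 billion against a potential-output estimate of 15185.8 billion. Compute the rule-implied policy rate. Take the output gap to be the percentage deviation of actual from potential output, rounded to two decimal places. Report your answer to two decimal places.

Output gap = 100 × (15586.6 − 15185.8) / 15185.8 = 2.64%.
R = 1.10 + 6.80 + 1.14 × (6.80 − 1.90) + 0.21 × 2.64
   = 1.10 + 6.8 + 5.586 + 0.5544 = 14.04

14.04%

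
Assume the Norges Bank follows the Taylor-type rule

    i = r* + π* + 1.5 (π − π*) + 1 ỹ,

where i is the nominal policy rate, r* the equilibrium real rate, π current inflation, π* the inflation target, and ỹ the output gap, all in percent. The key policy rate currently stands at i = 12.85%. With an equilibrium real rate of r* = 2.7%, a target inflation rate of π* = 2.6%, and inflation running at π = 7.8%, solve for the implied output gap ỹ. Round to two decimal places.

1 ỹ = 12.85 − 2.7 − 2.6 − 1.5 × (7.8 − 2.6) = -0.25
ỹ = -0.25 / 1 = -0.25

-0.25%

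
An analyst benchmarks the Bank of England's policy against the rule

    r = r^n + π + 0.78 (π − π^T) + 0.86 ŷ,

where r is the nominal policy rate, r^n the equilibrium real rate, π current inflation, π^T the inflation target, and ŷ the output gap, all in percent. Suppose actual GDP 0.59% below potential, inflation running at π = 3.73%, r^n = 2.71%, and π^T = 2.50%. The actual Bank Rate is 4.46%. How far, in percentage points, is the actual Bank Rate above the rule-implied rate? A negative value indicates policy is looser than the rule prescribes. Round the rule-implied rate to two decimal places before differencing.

Output 0.59% below potential → ŷ = -0.59.
r = 2.71 + 3.73 + 0.78 × (3.73 − 2.50) + 0.86 × (-0.59)
   = 2.71 + 3.73 + 0.9594 − 0.5074 = 6.89
Deviation = 4.46 − 6.89 = -2.43 pp.

-2.43 pp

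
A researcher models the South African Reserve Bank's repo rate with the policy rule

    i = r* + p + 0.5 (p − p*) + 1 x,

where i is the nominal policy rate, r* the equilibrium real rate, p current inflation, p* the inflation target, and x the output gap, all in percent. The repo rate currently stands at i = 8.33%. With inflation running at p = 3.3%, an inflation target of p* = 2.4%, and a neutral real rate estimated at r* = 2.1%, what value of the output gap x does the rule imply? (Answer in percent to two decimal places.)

1 x = 8.33 − 2.1 − 3.3 − 0.5 × (3.3 − 2.4) = 2.48
x = 2.48 / 1 = 2.48

2.48%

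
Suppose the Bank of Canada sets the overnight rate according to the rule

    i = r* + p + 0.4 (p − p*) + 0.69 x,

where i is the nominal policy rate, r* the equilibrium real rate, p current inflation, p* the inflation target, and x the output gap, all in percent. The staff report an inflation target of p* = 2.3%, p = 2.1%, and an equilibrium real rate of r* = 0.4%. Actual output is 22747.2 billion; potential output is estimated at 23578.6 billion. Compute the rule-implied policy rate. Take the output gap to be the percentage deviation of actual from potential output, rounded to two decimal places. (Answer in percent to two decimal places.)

-0.02%

Output gap = 100 × (22747.2 − 23578.6) / 23578.6 = -3.53%.
i = 0.40 + 2.10 + 0.4 × (2.10 − 2.30) + 0.69 × (-3.53)
   = 0.40 + 2.1 − 0.08 − 2.4357 = -0.02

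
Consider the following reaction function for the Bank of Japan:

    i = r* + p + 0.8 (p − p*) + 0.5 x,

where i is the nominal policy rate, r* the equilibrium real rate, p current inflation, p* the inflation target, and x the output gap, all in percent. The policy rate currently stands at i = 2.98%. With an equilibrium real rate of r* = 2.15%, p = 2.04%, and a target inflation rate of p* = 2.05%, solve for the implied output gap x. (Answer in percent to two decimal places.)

-2.40%

0.5 x = 2.98 − 2.15 − 2.04 − 0.8 × (2.04 − 2.05) = -1.202
x = -1.202 / 0.5 = -2.40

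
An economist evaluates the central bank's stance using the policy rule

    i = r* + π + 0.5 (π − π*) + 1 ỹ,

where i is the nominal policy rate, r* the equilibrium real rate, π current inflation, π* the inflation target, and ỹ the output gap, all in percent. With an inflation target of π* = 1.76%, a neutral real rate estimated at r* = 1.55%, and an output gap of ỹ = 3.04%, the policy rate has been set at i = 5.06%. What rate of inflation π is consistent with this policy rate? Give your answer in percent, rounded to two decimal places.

Collecting π: i = r* + (1 + 0.5) π − 0.5 π* + 1 ỹ
1.5 π = 5.06 − 1.55 + 0.5 × 1.76 − 1 × 3.04 = 1.35
π = 1.35 / 1.5 = 0.90

0.90%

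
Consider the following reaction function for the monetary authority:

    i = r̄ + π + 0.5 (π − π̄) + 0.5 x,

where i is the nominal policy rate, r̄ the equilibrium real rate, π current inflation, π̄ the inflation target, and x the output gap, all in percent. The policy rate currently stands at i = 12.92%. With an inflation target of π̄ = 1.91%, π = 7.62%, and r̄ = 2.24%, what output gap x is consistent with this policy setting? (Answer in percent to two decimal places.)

0.5 x = 12.92 − 2.24 − 7.62 − 0.5 × (7.62 − 1.91) = 0.205
x = 0.205 / 0.5 = 0.41

0.41%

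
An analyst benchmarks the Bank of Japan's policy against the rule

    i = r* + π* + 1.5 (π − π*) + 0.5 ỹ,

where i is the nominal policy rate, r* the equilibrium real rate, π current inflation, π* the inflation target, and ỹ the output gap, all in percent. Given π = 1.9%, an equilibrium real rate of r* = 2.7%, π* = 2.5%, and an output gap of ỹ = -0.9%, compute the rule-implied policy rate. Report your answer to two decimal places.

3.85%

i = 2.7 + 2.5 + 1.5 × (1.9 − 2.5) + 0.5 × (-0.9)
   = 2.7 + 2.5 − 0.9 − 0.45 = 3.85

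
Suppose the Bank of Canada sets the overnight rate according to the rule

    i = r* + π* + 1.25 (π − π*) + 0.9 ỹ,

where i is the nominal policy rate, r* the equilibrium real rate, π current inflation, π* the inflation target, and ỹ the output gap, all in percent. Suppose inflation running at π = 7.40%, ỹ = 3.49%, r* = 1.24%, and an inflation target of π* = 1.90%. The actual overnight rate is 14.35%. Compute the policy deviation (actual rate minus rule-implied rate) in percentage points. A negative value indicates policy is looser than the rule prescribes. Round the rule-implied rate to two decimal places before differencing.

1.19 pp

i = 1.24 + 1.90 + 1.25 × (7.40 − 1.90) + 0.9 × 3.49
   = 1.24 + 1.9 + 6.875 + 3.141 = 13.16
Deviation = 14.35 − 13.16 = 1.19 pp.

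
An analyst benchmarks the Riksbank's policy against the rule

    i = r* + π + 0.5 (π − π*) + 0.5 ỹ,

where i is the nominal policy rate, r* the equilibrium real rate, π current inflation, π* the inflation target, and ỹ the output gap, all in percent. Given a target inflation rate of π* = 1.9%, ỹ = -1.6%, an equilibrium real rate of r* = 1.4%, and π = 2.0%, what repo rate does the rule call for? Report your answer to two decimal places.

i = 1.4 + 2.0 + 0.5 × (2.0 − 1.9) + 0.5 × (-1.6)
   = 1.4 + 2 + 0.05 − 0.8 = 2.65

2.65%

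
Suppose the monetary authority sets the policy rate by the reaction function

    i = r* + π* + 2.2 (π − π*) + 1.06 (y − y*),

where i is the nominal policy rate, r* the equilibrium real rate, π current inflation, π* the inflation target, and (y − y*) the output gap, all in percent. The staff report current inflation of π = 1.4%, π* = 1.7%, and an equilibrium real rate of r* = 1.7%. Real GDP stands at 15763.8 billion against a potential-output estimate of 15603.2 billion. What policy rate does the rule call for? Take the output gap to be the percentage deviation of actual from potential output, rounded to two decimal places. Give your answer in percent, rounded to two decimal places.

Output gap = 100 × (15763.8 − 15603.2) / 15603.2 = 1.03%.
i = 1.70 + 1.70 + 2.2 × (1.40 − 1.70) + 1.06 × 1.03
   = 1.70 + 1.7 − 0.66 + 1.0918 = 3.83

3.83%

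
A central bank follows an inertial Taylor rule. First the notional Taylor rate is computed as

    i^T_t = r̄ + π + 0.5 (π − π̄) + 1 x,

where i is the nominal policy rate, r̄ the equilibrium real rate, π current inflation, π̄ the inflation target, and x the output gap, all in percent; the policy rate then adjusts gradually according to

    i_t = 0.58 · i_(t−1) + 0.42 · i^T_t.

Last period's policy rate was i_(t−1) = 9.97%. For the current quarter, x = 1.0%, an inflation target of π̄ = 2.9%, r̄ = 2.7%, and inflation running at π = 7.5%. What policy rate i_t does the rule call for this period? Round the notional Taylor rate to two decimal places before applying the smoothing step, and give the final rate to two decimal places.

i^T_t = 2.7 + 7.5 + 0.5 × (7.5 − 2.9) + 1 × 1.0
   = 2.7 + 7.5 + 2.3 + 1 = 13.50
i_t = 0.58 × 9.97 + 0.42 × 13.50 = 5.7826 + 5.67 = 11.45

11.45%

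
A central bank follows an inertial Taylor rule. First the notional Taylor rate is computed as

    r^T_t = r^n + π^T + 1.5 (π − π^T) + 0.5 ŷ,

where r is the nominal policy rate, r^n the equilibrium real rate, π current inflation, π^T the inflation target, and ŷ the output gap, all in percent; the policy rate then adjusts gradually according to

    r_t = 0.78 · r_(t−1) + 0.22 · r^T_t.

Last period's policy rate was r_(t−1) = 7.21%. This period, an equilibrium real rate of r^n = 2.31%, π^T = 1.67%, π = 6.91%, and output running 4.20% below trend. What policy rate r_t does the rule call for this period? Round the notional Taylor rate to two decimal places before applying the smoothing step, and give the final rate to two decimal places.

Output 4.20% below potential → ŷ = -4.20.
r^T_t = 2.31 + 1.67 + 1.5 × (6.91 − 1.67) + 0.5 × (-4.20)
   = 2.31 + 1.67 + 7.86 − 2.1 = 9.74
r_t = 0.78 × 7.21 + 0.22 × 9.74 = 5.6238 + 2.1428 = 7.77

7.77%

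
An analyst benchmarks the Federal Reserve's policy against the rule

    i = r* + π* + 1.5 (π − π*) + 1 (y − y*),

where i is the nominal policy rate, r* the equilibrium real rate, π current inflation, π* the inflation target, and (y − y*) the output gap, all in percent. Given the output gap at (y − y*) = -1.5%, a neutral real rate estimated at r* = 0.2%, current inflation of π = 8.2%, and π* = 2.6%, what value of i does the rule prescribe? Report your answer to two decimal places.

9.70%

i = 0.2 + 2.6 + 1.5 × (8.2 − 2.6) + 1 × (-1.5)
   = 0.2 + 2.6 + 8.4 − 1.5 = 9.70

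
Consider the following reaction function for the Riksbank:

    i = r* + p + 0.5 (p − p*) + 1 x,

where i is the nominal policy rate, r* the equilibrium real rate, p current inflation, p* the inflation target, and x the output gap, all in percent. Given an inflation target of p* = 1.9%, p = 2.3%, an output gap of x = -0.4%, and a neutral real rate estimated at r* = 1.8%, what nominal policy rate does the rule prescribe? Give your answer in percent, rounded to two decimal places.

i = 1.8 + 2.3 + 0.5 × (2.3 − 1.9) + 1 × (-0.4)
   = 1.8 + 2.3 + 0.2 − 0.4 = 3.90

3.90%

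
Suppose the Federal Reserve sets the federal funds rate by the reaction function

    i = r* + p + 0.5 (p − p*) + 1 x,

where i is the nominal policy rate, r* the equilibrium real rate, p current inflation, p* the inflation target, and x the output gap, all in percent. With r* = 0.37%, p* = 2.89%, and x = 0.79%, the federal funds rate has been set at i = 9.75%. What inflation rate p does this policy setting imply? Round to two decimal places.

Collecting p: i = r* + (1 + 0.5) p − 0.5 p* + 1 x
1.5 p = 9.75 − 0.37 + 0.5 × 2.89 − 1 × 0.79 = 10.035
p = 10.035 / 1.5 = 6.69

6.69%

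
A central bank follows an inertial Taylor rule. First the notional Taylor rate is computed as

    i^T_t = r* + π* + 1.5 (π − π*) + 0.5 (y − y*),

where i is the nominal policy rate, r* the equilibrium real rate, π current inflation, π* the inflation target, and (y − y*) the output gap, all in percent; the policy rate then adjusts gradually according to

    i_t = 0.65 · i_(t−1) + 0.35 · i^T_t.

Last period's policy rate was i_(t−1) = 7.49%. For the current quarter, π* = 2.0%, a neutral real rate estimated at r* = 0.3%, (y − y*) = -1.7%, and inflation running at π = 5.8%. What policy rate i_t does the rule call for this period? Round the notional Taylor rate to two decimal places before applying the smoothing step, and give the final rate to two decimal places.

i^T_t = 0.3 + 2.0 + 1.5 × (5.8 − 2.0) + 0.5 × (-1.7)
   = 0.3 + 2 + 5.7 − 0.85 = 7.15
i_t = 0.65 × 7.49 + 0.35 × 7.15 = 4.8685 + 2.5025 = 7.37

7.37%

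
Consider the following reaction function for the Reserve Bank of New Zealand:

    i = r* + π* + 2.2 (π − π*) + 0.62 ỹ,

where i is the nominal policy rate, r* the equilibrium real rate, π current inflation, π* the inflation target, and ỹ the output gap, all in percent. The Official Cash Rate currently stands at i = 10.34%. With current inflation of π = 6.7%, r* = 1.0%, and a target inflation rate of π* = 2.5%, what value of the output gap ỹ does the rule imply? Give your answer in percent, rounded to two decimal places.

0.62 ỹ = 10.34 − 1.0 − 2.5 − 2.2 × (6.7 − 2.5) = -2.4
ỹ = -2.4 / 0.62 = -3.87

-3.87%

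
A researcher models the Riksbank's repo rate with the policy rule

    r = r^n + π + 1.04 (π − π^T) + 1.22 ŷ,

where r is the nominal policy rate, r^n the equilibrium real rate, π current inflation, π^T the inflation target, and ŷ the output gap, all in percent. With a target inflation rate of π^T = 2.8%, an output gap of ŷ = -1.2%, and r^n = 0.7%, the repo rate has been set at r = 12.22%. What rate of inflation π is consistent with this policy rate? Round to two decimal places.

7.79%

Collecting π: r = r^n + (1 + 1.04) π − 1.04 π^T + 1.22 ŷ
2.04 π = 12.22 − 0.7 + 1.04 × 2.8 − 1.22 × (-1.2) = 15.896
π = 15.896 / 2.04 = 7.79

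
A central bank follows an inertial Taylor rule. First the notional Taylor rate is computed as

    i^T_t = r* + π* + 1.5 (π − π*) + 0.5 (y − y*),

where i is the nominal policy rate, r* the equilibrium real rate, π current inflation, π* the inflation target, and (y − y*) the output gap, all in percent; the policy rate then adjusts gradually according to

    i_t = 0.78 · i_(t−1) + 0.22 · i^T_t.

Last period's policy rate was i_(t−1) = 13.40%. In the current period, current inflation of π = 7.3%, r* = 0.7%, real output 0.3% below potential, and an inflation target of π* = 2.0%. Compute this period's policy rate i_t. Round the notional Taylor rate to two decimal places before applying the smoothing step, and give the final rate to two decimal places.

Output 0.3% below potential → (y − y*) = -0.3.
i^T_t = 0.7 + 2.0 + 1.5 × (7.3 − 2.0) + 0.5 × (-0.3)
   = 0.7 + 2 + 7.95 − 0.15 = 10.50
i_t = 0.78 × 13.40 + 0.22 × 10.50 = 10.452 + 2.31 = 12.76

12.76%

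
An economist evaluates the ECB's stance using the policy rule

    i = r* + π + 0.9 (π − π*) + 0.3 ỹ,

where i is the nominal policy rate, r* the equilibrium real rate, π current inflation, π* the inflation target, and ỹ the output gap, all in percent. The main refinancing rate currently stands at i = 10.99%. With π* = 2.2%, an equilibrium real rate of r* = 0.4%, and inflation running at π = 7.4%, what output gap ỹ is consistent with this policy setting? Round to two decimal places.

-4.97%

0.3 ỹ = 10.99 − 0.4 − 7.4 − 0.9 × (7.4 − 2.2) = -1.49
ỹ = -1.49 / 0.3 = -4.97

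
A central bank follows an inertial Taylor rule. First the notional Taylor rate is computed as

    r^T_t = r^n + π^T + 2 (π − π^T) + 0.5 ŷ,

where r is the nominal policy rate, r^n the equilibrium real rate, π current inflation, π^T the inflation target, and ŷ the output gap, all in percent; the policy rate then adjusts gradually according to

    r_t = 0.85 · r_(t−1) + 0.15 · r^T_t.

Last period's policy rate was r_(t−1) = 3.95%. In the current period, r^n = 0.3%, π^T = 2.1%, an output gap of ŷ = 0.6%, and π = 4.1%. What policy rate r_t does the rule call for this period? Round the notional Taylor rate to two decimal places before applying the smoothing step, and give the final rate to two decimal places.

4.36%

r^T_t = 0.3 + 2.1 + 2 × (4.1 − 2.1) + 0.5 × 0.6
   = 0.3 + 2.1 + 4 + 0.3 = 6.70
r_t = 0.85 × 3.95 + 0.15 × 6.70 = 3.3575 + 1.005 = 4.36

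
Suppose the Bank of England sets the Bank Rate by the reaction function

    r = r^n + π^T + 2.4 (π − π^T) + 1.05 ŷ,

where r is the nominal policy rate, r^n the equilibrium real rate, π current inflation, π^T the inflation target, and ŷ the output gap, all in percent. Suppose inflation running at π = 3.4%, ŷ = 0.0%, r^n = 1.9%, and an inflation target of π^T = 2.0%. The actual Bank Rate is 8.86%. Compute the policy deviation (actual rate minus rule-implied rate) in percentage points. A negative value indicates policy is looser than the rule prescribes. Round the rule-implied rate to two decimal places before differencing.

r = 1.9 + 2.0 + 2.4 × (3.4 − 2.0) + 1.05 × 0.0
   = 1.9 + 2 + 3.36 + 0 = 7.26
Deviation = 8.86 − 7.26 = 1.60 pp.

1.60 pp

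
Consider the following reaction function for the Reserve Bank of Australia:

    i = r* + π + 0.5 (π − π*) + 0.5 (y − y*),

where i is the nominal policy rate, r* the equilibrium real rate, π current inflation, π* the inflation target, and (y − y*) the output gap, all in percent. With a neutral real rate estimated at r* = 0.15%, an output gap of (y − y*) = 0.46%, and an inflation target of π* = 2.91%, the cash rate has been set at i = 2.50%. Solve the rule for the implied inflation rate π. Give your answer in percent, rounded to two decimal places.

2.38%

Collecting π: i = r* + (1 + 0.5) π − 0.5 π* + 0.5 (y − y*)
1.5 π = 2.50 − 0.15 + 0.5 × 2.91 − 0.5 × 0.46 = 3.575
π = 3.575 / 1.5 = 2.38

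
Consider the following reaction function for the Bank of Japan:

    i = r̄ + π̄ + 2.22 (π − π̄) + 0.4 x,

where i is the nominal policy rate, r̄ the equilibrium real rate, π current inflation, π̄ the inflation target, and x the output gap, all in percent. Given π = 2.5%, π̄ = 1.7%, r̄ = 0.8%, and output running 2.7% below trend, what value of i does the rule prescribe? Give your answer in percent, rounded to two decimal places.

3.20%

Output 2.7% below potential → x = -2.7.
i = 0.8 + 1.7 + 2.22 × (2.5 − 1.7) + 0.4 × (-2.7)
   = 0.8 + 1.7 + 1.776 − 1.08 = 3.20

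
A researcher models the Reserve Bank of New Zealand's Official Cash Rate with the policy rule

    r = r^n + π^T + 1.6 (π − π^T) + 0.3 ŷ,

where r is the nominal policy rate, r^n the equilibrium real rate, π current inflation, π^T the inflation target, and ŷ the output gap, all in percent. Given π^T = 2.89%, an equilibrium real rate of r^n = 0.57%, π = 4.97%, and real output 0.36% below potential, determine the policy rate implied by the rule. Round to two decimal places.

6.68%

Output 0.36% below potential → ŷ = -0.36.
r = 0.57 + 2.89 + 1.6 × (4.97 − 2.89) + 0.3 × (-0.36)
   = 0.57 + 2.89 + 3.328 − 0.108 = 6.68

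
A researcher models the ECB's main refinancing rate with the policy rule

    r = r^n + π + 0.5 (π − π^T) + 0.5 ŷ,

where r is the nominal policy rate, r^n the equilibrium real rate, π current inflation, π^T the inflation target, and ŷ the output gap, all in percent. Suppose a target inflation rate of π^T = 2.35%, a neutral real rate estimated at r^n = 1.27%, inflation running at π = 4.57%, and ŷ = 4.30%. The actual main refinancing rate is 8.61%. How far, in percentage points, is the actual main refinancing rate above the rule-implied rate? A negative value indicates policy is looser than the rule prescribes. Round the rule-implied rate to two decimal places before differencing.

r = 1.27 + 4.57 + 0.5 × (4.57 − 2.35) + 0.5 × 4.30
   = 1.27 + 4.57 + 1.11 + 2.15 = 9.10
Deviation = 8.61 − 9.10 = -0.49 pp.

-0.49 pp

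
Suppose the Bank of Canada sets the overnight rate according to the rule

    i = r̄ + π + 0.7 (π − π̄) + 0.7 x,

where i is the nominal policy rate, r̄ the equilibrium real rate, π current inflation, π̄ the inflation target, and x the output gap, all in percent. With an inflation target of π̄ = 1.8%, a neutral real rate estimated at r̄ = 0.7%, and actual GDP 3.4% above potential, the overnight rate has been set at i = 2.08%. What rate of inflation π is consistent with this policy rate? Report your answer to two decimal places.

Output 3.4% above potential → x = 3.4.
Collecting π: i = r̄ + (1 + 0.7) π − 0.7 π̄ + 0.7 x
1.7 π = 2.08 − 0.7 + 0.7 × 1.8 − 0.7 × 3.4 = 0.26
π = 0.26 / 1.7 = 0.15

0.15%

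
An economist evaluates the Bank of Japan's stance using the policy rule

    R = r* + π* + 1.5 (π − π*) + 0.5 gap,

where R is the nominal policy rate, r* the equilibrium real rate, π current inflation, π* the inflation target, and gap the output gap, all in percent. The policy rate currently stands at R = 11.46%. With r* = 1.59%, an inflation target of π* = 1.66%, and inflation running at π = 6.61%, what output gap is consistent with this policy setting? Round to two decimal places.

1.57%

0.5 gap = 11.46 − 1.59 − 1.66 − 1.5 × (6.61 − 1.66) = 0.785
gap = 0.785 / 0.5 = 1.57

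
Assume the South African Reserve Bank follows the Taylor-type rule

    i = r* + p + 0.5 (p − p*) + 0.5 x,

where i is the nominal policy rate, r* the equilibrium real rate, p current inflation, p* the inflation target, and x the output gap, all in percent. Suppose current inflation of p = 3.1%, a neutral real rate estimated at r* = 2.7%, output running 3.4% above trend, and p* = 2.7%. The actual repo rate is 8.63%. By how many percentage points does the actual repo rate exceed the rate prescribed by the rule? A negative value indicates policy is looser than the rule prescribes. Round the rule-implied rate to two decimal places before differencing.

0.93 pp

Output 3.4% above potential → x = 3.4.
i = 2.7 + 3.1 + 0.5 × (3.1 − 2.7) + 0.5 × 3.4
   = 2.7 + 3.1 + 0.2 + 1.7 = 7.70
Deviation = 8.63 − 7.70 = 0.93 pp.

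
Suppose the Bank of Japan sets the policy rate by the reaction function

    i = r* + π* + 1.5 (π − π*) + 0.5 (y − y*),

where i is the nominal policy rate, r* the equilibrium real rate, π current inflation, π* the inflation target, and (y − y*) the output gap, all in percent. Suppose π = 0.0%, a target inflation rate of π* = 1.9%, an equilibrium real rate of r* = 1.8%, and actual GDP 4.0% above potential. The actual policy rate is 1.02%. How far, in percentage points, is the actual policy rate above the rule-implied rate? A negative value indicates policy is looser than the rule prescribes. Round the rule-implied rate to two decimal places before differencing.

Output 4.0% above potential → (y − y*) = 4.0.
i = 1.8 + 1.9 + 1.5 × (0.0 − 1.9) + 0.5 × 4.0
   = 1.8 + 1.9 − 2.85 + 2 = 2.85
Deviation = 1.02 − 2.85 = -1.83 pp.

-1.83 pp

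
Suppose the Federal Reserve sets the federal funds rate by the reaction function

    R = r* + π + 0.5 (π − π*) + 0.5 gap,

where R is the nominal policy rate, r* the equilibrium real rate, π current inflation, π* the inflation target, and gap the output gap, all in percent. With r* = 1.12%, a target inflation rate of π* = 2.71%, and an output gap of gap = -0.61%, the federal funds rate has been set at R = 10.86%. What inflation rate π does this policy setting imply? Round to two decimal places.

Collecting π: R = r* + (1 + 0.5) π − 0.5 π* + 0.5 gap
1.5 π = 10.86 − 1.12 + 0.5 × 2.71 − 0.5 × (-0.61) = 11.4
π = 11.4 / 1.5 = 7.60

7.60%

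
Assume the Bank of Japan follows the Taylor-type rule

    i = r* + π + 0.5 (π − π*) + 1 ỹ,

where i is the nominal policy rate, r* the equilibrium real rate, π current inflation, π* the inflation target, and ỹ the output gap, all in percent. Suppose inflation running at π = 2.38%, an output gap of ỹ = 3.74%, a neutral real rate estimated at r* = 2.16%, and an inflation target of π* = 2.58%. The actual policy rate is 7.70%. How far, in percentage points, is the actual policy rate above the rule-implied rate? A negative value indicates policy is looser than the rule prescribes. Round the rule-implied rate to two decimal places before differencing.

i = 2.16 + 2.38 + 0.5 × (2.38 − 2.58) + 1 × 3.74
   = 2.16 + 2.38 − 0.1 + 3.74 = 8.18
Deviation = 7.70 − 8.18 = -0.48 pp.

-0.48 pp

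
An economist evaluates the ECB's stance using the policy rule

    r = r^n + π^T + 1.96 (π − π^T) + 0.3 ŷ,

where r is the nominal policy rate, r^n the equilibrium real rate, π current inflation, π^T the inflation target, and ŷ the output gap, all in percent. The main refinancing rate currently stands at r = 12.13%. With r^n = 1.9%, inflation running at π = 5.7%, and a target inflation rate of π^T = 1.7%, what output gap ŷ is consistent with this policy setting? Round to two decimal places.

2.30%

0.3 ŷ = 12.13 − 1.9 − 1.7 − 1.96 × (5.7 − 1.7) = 0.69
ŷ = 0.69 / 0.3 = 2.30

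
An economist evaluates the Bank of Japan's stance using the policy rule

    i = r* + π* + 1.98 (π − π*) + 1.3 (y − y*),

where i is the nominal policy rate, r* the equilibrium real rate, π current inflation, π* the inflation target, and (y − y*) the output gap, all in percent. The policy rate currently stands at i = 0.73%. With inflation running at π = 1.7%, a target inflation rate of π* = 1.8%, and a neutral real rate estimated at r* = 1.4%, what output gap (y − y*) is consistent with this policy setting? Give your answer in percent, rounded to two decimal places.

1.3 (y − y*) = 0.73 − 1.4 − 1.8 − 1.98 × (1.7 − 1.8) = -2.272
(y − y*) = -2.272 / 1.3 = -1.75

-1.75%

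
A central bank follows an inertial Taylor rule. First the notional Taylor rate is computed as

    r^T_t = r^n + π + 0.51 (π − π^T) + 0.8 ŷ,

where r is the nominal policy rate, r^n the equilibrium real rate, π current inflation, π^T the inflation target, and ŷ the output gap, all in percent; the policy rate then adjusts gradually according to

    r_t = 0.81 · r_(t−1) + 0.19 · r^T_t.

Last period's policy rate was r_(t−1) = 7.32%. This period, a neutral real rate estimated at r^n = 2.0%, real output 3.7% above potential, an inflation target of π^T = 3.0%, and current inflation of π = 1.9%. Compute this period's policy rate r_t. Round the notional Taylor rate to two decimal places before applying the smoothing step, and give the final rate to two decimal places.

7.13%

Output 3.7% above potential → ŷ = 3.7.
r^T_t = 2.0 + 1.9 + 0.51 × (1.9 − 3.0) + 0.8 × 3.7
   = 2.0 + 1.9 − 0.561 + 2.96 = 6.30
r_t = 0.81 × 7.32 + 0.19 × 6.30 = 5.9292 + 1.197 = 7.13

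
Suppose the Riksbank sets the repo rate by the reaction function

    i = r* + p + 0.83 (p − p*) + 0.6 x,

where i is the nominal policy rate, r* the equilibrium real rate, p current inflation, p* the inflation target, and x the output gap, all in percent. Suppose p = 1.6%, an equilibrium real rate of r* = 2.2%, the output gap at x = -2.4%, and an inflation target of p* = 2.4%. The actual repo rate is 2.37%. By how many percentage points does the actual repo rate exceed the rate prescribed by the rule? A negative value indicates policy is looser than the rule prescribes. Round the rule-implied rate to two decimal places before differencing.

i = 2.2 + 1.6 + 0.83 × (1.6 − 2.4) + 0.6 × (-2.4)
   = 2.2 + 1.6 − 0.664 − 1.44 = 1.70
Deviation = 2.37 − 1.70 = 0.67 pp.

0.67 pp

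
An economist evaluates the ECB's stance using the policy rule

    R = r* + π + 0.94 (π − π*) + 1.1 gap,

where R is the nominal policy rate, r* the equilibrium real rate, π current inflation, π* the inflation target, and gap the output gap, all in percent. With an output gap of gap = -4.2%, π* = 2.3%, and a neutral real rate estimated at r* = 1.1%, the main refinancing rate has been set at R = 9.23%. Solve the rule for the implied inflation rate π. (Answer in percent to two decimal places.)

7.69%

Collecting π: R = r* + (1 + 0.94) π − 0.94 π* + 1.1 gap
1.94 π = 9.23 − 1.1 + 0.94 × 2.3 − 1.1 × (-4.2) = 14.912
π = 14.912 / 1.94 = 7.69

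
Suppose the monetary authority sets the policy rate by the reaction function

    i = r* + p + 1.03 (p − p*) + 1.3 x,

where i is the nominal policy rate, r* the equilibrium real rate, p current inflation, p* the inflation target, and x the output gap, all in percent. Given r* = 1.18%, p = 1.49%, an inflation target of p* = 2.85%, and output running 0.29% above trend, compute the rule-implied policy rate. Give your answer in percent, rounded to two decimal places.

1.65%

Output 0.29% above potential → x = 0.29.
i = 1.18 + 1.49 + 1.03 × (1.49 − 2.85) + 1.3 × 0.29
   = 1.18 + 1.49 − 1.4008 + 0.377 = 1.65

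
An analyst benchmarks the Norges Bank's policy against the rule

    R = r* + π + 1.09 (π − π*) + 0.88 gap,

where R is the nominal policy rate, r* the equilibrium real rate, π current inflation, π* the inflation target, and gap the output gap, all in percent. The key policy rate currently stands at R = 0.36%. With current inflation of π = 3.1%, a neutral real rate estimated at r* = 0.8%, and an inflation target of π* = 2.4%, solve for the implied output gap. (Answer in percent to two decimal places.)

0.88 gap = 0.36 − 0.8 − 3.1 − 1.09 × (3.1 − 2.4) = -4.303
gap = -4.303 / 0.88 = -4.89

-4.89%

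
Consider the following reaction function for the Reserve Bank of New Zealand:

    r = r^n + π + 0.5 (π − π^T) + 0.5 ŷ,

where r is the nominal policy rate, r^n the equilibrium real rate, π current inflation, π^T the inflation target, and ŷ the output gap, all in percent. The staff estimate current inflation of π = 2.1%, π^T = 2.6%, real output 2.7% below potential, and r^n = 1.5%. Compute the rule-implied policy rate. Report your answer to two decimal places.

2.00%

Output 2.7% below potential → ŷ = -2.7.
r = 1.5 + 2.1 + 0.5 × (2.1 − 2.6) + 0.5 × (-2.7)
   = 1.5 + 2.1 − 0.25 − 1.35 = 2.00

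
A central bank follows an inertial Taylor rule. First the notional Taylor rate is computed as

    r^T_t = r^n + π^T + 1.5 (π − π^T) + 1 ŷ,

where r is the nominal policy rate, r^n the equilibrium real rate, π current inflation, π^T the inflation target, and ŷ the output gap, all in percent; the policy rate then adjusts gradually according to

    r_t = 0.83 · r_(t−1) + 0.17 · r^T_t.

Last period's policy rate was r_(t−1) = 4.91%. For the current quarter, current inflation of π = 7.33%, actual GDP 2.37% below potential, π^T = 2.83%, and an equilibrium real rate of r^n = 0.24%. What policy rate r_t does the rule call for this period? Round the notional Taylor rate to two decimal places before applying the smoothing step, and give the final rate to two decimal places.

Output 2.37% below potential → ŷ = -2.37.
r^T_t = 0.24 + 2.83 + 1.5 × (7.33 − 2.83) + 1 × (-2.37)
   = 0.24 + 2.83 + 6.75 − 2.37 = 7.45
r_t = 0.83 × 4.91 + 0.17 × 7.45 = 4.0753 + 1.2665 = 5.34

5.34%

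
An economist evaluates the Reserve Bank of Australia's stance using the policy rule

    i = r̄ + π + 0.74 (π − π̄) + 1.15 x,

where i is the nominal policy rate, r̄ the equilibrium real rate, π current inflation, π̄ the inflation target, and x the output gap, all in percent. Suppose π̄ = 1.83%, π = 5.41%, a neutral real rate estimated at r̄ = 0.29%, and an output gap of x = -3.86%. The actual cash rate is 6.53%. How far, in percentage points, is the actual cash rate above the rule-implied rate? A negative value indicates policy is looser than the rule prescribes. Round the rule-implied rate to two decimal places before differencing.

2.62 pp

i = 0.29 + 5.41 + 0.74 × (5.41 − 1.83) + 1.15 × (-3.86)
   = 0.29 + 5.41 + 2.6492 − 4.439 = 3.91
Deviation = 6.53 − 3.91 = 2.62 pp.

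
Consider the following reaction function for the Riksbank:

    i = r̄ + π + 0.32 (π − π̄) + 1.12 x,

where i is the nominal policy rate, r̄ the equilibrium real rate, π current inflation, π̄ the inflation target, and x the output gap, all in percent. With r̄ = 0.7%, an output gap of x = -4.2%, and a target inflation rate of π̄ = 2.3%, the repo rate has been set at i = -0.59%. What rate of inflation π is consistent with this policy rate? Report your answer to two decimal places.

Collecting π: i = r̄ + (1 + 0.32) π − 0.32 π̄ + 1.12 x
1.32 π = -0.59 − 0.7 + 0.32 × 2.3 − 1.12 × (-4.2) = 4.15
π = 4.15 / 1.32 = 3.14

3.14%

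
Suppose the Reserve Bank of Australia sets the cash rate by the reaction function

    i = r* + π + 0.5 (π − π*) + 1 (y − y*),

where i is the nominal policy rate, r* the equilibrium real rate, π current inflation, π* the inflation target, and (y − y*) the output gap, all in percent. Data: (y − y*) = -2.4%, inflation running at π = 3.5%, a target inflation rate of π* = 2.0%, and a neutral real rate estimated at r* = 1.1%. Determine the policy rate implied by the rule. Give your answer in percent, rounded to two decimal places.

i = 1.1 + 3.5 + 0.5 × (3.5 − 2.0) + 1 × (-2.4)
   = 1.1 + 3.5 + 0.75 − 2.4 = 2.95

2.95%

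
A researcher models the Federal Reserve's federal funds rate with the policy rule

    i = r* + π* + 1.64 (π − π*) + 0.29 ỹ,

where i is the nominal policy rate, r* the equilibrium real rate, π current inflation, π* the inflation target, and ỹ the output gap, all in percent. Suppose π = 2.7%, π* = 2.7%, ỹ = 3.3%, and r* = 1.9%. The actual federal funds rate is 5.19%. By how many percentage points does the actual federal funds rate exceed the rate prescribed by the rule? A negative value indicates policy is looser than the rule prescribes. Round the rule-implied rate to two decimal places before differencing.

i = 1.9 + 2.7 + 1.64 × (2.7 − 2.7) + 0.29 × 3.3
   = 1.9 + 2.7 + 0 + 0.957 = 5.56
Deviation = 5.19 − 5.56 = -0.37 pp.

-0.37 pp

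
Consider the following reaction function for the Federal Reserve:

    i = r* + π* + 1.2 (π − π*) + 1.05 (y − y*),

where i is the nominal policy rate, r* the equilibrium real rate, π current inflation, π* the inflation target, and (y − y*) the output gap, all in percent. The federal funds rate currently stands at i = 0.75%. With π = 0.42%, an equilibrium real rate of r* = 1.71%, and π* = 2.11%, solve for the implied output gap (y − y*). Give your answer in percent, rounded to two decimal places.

-0.99%

1.05 (y − y*) = 0.75 − 1.71 − 2.11 − 1.2 × (0.42 − 2.11) = -1.042
(y − y*) = -1.042 / 1.05 = -0.99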